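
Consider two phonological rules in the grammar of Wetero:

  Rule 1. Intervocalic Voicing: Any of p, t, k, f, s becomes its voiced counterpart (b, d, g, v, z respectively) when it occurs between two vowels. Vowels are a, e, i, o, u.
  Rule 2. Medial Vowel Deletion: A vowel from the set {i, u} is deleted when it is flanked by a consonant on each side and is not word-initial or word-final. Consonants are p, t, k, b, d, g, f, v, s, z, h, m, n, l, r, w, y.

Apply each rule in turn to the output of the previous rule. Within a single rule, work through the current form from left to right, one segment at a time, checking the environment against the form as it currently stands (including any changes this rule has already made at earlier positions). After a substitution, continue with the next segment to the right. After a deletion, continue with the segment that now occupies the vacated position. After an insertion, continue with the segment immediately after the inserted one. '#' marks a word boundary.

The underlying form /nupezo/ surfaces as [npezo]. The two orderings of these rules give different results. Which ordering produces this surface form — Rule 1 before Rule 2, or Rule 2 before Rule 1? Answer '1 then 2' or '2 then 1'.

Order 1 then 2:
  1 Intervocalic Voicing: [nupezo] → [nubezo]
  2 Medial Vowel Deletion: [nubezo] → [nbezo]
  result: [nbezo]
Order 2 then 1:
  2 Medial Vowel Deletion: [nupezo] → [npezo]
  1 Intervocalic Voicing: no change — [npezo]
  result: [npezo]

2 then 1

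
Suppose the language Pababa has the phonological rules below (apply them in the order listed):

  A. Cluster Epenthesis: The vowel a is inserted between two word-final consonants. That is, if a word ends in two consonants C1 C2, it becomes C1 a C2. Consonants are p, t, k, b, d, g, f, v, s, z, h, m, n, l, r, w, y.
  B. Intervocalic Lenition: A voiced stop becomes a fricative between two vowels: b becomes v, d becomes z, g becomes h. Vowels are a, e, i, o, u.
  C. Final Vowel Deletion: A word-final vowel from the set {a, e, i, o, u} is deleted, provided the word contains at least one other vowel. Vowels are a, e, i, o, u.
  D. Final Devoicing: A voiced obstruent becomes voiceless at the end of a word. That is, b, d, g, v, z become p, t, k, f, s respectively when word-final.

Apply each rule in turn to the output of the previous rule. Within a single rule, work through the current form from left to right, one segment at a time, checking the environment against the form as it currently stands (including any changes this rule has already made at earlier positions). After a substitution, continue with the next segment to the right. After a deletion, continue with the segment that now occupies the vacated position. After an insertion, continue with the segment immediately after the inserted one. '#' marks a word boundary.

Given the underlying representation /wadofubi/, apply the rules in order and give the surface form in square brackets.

[wazofuf]

A Cluster Epenthesis: no change — [wadofubi]
B Intervocalic Lenition: [wadofubi] → [wazofuvi]
C Final Vowel Deletion: [wazofuvi] → [wazofuv]
D Final Devoicing: [wazofuv] → [wazofuf]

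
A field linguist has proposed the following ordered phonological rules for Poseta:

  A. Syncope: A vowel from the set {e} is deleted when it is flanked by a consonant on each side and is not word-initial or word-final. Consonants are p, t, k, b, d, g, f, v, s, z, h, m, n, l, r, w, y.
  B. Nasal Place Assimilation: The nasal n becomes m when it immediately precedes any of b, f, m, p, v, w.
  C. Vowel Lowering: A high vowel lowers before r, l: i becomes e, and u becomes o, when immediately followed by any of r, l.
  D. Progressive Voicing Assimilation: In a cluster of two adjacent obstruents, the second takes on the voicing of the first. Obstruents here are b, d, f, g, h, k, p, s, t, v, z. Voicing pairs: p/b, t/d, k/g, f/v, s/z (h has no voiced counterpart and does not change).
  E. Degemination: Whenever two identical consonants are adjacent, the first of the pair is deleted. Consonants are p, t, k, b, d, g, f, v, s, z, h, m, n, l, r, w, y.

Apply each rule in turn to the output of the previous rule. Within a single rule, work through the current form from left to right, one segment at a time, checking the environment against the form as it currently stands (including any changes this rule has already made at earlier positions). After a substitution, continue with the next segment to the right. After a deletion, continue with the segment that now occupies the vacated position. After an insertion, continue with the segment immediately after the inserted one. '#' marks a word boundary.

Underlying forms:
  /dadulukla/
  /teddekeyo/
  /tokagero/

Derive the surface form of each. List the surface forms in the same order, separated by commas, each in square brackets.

[dadolukla], [tkyo], [tokagro]

/dadulukla/:
  A Syncope: no change — [dadulukla]
  B Nasal Place Assimilation: no change — [dadulukla]
  C Vowel Lowering: [dadulukla] → [dadolukla]
  D Progressive Voicing Assimilation: no change — [dadolukla]
  E Degemination: no change — [dadolukla]
/teddekeyo/:
  A Syncope: [teddekeyo] → [tddkyo]
  B Nasal Place Assimilation: no change — [tddkyo]
  C Vowel Lowering: no change — [tddkyo]
  D Progressive Voicing Assimilation: [tddkyo] → [tttkyo]
  E Degemination: [tttkyo] → [tkyo]
/tokagero/:
  A Syncope: [tokagero] → [tokagro]
  B Nasal Place Assimilation: no change — [tokagro]
  C Vowel Lowering: no change — [tokagro]
  D Progressive Voicing Assimilation: no change — [tokagro]
  E Degemination: no change — [tokagro]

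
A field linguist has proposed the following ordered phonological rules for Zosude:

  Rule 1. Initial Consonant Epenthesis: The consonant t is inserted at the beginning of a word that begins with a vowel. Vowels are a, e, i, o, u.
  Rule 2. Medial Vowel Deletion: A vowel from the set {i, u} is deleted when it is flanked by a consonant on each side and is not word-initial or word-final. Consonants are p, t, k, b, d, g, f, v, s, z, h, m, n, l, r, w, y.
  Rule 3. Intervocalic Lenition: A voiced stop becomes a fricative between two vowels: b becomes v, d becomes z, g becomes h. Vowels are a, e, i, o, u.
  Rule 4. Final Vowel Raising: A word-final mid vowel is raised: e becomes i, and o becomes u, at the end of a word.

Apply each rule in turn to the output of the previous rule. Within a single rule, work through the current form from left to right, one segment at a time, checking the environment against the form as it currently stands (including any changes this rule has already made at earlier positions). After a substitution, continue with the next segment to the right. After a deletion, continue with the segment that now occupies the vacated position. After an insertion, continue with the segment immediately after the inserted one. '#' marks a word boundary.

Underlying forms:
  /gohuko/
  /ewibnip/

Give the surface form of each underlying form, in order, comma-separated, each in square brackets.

[gohku], [tewbnp]

/gohuko/:
  Rule 1 Initial Consonant Epenthesis: no change — [gohuko]
  Rule 2 Medial Vowel Deletion: [gohuko] → [gohko]
  Rule 3 Intervocalic Lenition: no change — [gohko]
  Rule 4 Final Vowel Raising: [gohko] → [gohku]
/ewibnip/:
  Rule 1 Initial Consonant Epenthesis: [ewibnip] → [tewibnip]
  Rule 2 Medial Vowel Deletion: [tewibnip] → [tewbnp]
  Rule 3 Intervocalic Lenition: no change — [tewbnp]
  Rule 4 Final Vowel Raising: no change — [tewbnp]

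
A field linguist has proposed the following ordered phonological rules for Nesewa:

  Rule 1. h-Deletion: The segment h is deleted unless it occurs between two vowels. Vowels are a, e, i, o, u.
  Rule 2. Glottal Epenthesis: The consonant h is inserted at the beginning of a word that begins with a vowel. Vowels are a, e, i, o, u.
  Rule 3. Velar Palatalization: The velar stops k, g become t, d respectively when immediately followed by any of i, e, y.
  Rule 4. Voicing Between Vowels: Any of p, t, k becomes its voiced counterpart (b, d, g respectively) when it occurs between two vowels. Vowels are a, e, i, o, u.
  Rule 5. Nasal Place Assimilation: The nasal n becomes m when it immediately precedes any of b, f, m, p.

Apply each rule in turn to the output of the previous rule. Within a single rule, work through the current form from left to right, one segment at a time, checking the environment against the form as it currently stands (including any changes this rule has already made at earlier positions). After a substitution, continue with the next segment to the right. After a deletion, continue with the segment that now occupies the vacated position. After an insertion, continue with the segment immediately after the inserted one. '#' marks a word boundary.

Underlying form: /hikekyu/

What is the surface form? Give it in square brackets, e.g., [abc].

Rule 1 h-Deletion: [hikekyu] → [ikekyu]
Rule 2 Glottal Epenthesis: [ikekyu] → [hikekyu]
Rule 3 Velar Palatalization: [hikekyu] → [hitetyu]
Rule 4 Voicing Between Vowels: [hitetyu] → [hidetyu]
Rule 5 Nasal Place Assimilation: no change — [hidetyu]

[hidetyu]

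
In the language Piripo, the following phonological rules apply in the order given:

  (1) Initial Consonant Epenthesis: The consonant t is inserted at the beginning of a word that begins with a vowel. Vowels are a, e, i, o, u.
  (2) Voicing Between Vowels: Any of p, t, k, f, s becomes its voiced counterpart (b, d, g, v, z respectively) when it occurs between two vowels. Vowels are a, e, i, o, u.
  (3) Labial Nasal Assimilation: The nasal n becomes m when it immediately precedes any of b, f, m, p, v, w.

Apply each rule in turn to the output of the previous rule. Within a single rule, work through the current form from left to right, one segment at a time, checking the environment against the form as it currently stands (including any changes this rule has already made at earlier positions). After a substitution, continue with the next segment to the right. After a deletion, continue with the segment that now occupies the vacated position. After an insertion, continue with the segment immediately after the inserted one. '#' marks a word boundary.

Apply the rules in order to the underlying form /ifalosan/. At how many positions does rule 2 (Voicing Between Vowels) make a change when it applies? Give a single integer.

2

(1) Initial Consonant Epenthesis: [ifalosan] → [tifalosan]
(2) Voicing Between Vowels: [tifalosan] → [tivalozan]
(3) Labial Nasal Assimilation: no change — [tivalozan]
Rule 2 changed 2 position(s).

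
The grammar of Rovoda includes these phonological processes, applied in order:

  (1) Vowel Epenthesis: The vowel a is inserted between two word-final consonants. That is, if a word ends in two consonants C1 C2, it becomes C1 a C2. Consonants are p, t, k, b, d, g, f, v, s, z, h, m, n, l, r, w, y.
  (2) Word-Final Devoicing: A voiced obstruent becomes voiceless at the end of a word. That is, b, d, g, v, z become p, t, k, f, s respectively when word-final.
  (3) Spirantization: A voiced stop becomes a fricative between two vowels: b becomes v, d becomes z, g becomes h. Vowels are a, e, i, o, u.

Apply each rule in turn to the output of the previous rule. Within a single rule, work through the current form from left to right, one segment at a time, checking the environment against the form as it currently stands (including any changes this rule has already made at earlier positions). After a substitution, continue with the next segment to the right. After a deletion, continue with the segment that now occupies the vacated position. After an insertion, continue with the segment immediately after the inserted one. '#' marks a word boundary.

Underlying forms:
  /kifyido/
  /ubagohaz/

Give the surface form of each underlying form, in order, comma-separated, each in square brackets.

/kifyido/:
  (1) Vowel Epenthesis: no change — [kifyido]
  (2) Word-Final Devoicing: no change — [kifyido]
  (3) Spirantization: [kifyido] → [kifyizo]
/ubagohaz/:
  (1) Vowel Epenthesis: no change — [ubagohaz]
  (2) Word-Final Devoicing: [ubagohaz] → [ubagohas]
  (3) Spirantization: [ubagohas] → [uvahohas]

[kifyizo], [uvahohas]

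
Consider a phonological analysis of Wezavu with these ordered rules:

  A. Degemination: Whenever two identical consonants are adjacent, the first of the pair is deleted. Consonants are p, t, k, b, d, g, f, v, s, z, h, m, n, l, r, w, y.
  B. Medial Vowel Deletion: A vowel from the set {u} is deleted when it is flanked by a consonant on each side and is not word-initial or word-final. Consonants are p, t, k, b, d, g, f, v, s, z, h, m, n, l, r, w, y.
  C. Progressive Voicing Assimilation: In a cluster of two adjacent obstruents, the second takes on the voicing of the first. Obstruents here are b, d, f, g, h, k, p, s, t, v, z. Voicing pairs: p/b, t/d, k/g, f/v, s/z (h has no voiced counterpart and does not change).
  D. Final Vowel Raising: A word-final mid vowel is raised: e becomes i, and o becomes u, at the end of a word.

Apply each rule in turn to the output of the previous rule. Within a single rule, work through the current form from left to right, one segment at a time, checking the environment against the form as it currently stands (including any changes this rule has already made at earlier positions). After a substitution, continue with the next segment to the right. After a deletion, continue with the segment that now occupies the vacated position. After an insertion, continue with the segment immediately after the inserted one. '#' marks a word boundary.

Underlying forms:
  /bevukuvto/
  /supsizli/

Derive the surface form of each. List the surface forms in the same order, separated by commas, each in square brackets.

/bevukuvto/:
  A Degemination: no change — [bevukuvto]
  B Medial Vowel Deletion: [bevukuvto] → [bevkvto]
  C Progressive Voicing Assimilation: [bevkvto] → [bevgvdo]
  D Final Vowel Raising: [bevgvdo] → [bevgvdu]
/supsizli/:
  A Degemination: no change — [supsizli]
  B Medial Vowel Deletion: [supsizli] → [spsizli]
  C Progressive Voicing Assimilation: no change — [spsizli]
  D Final Vowel Raising: no change — [spsizli]

[bevgvdu], [spsizli]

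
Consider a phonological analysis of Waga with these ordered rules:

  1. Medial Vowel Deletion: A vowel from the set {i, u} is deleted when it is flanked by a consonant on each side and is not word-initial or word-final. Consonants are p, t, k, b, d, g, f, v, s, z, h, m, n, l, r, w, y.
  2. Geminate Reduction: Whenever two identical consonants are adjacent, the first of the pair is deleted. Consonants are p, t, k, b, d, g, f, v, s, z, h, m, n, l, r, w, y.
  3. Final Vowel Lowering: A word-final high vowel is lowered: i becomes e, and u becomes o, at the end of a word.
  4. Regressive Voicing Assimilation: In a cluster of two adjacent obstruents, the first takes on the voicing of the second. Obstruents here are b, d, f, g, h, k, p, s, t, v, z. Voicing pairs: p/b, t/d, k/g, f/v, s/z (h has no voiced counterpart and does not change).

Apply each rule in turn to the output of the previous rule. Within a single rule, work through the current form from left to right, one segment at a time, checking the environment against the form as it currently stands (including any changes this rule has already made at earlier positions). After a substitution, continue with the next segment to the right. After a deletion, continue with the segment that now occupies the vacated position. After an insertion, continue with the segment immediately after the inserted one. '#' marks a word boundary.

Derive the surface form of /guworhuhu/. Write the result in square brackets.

[gworho]

1 Medial Vowel Deletion: [guworhuhu] → [gworhhu]
2 Geminate Reduction: [gworhhu] → [gworhu]
3 Final Vowel Lowering: [gworhu] → [gworho]
4 Regressive Voicing Assimilation: no change — [gworho]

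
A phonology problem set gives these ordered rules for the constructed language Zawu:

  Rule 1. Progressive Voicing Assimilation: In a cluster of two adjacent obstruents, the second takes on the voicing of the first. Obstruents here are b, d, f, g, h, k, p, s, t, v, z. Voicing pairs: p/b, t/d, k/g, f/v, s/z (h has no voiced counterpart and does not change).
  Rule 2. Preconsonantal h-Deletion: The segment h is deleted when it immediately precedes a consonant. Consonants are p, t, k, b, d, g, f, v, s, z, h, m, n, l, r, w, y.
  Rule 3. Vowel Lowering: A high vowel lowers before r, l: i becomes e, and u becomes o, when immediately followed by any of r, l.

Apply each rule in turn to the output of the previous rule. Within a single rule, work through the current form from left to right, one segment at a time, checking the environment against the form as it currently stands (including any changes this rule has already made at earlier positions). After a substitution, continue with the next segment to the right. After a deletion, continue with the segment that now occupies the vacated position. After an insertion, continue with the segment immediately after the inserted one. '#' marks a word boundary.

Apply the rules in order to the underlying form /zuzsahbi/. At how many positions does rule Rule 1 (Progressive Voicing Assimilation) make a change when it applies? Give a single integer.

2

Rule 1 Progressive Voicing Assimilation: [zuzsahbi] → [zuzzahpi]
Rule 2 Preconsonantal h-Deletion: [zuzzahpi] → [zuzzapi]
Rule 3 Vowel Lowering: no change — [zuzzapi]
Rule Rule 1 changed 2 position(s).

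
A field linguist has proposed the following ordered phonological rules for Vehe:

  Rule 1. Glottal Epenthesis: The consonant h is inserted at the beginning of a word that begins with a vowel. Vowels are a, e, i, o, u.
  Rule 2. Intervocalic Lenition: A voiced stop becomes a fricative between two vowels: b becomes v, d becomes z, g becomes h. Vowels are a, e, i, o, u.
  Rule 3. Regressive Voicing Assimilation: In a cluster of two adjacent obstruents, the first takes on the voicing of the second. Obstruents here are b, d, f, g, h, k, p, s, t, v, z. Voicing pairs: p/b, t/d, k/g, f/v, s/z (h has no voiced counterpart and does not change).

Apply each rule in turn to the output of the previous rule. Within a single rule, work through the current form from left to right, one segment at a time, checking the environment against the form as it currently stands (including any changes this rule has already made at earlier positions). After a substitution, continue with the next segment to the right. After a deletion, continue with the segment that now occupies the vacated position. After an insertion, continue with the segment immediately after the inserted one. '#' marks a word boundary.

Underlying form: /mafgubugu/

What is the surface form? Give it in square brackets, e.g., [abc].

Rule 1 Glottal Epenthesis: no change — [mafgubugu]
Rule 2 Intervocalic Lenition: [mafgubugu] → [mafguvuhu]
Rule 3 Regressive Voicing Assimilation: [mafguvuhu] → [mavguvuhu]

[mavguvuhu]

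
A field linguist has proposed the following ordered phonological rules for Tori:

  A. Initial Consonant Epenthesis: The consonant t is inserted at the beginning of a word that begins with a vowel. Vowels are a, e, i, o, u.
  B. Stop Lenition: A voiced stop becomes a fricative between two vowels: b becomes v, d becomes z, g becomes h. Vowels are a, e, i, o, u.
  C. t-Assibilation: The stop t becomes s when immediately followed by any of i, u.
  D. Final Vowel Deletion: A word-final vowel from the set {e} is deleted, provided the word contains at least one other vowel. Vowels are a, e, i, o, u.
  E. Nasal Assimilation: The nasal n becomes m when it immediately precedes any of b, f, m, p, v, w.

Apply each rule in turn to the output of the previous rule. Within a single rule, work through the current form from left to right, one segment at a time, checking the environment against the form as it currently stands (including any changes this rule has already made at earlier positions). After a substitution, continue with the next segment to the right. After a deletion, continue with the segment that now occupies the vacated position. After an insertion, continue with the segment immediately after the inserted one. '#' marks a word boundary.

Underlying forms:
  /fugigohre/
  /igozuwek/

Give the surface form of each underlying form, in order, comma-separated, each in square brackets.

/fugigohre/:
  A Initial Consonant Epenthesis: no change — [fugigohre]
  B Stop Lenition: [fugigohre] → [fuhihohre]
  C t-Assibilation: no change — [fuhihohre]
  D Final Vowel Deletion: [fuhihohre] → [fuhihohr]
  E Nasal Assimilation: no change — [fuhihohr]
/igozuwek/:
  A Initial Consonant Epenthesis: [igozuwek] → [tigozuwek]
  B Stop Lenition: [tigozuwek] → [tihozuwek]
  C t-Assibilation: [tihozuwek] → [sihozuwek]
  D Final Vowel Deletion: no change — [sihozuwek]
  E Nasal Assimilation: no change — [sihozuwek]

[fuhihohr], [sihozuwek]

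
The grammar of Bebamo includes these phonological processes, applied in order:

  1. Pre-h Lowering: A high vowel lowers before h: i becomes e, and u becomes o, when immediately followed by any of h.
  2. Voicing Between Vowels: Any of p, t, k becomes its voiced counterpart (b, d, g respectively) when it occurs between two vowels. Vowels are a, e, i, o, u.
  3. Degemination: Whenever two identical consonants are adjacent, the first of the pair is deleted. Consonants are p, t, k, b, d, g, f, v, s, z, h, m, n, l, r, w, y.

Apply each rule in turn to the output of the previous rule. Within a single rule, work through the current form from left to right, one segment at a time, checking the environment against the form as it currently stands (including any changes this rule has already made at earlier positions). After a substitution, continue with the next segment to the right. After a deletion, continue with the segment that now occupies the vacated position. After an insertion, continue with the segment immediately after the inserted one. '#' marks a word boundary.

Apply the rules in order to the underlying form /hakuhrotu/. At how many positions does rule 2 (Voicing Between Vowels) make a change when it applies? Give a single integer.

1 Pre-h Lowering: [hakuhrotu] → [hakohrotu]
2 Voicing Between Vowels: [hakohrotu] → [hagohrodu]
3 Degemination: no change — [hagohrodu]
Rule 2 changed 2 position(s).

2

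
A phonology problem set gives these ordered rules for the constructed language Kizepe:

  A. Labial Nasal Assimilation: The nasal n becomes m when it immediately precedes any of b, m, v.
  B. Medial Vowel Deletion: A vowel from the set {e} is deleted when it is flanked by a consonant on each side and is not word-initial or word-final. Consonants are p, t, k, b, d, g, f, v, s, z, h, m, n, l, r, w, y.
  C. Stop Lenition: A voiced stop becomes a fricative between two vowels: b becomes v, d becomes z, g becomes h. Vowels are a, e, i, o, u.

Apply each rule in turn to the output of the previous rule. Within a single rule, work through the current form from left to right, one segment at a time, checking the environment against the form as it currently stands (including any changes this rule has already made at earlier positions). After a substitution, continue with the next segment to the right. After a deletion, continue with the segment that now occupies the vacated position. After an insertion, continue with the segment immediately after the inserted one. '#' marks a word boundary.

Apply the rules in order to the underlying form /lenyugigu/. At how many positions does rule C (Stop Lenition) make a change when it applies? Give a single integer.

2

A Labial Nasal Assimilation: no change — [lenyugigu]
B Medial Vowel Deletion: [lenyugigu] → [lnyugigu]
C Stop Lenition: [lnyugigu] → [lnyuhihu]
Rule C changed 2 position(s).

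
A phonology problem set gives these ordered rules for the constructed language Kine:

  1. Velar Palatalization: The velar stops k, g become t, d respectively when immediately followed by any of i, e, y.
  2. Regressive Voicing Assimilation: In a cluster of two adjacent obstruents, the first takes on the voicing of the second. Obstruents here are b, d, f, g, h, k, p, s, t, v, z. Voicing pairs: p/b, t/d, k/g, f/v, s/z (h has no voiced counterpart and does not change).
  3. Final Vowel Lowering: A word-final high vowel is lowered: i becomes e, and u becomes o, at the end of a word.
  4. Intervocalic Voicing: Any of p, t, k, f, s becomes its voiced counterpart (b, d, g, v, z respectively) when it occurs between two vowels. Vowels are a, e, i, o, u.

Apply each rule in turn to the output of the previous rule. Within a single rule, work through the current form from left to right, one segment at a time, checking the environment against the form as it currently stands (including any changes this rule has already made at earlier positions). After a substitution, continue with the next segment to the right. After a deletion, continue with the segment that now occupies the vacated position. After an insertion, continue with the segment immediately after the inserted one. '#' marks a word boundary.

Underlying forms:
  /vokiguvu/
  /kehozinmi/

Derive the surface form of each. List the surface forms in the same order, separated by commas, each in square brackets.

/vokiguvu/:
  1 Velar Palatalization: [vokiguvu] → [votiguvu]
  2 Regressive Voicing Assimilation: no change — [votiguvu]
  3 Final Vowel Lowering: [votiguvu] → [votiguvo]
  4 Intervocalic Voicing: [votiguvo] → [vodiguvo]
/kehozinmi/:
  1 Velar Palatalization: [kehozinmi] → [tehozinmi]
  2 Regressive Voicing Assimilation: no change — [tehozinmi]
  3 Final Vowel Lowering: [tehozinmi] → [tehozinme]
  4 Intervocalic Voicing: no change — [tehozinme]

[vodiguvo], [tehozinme]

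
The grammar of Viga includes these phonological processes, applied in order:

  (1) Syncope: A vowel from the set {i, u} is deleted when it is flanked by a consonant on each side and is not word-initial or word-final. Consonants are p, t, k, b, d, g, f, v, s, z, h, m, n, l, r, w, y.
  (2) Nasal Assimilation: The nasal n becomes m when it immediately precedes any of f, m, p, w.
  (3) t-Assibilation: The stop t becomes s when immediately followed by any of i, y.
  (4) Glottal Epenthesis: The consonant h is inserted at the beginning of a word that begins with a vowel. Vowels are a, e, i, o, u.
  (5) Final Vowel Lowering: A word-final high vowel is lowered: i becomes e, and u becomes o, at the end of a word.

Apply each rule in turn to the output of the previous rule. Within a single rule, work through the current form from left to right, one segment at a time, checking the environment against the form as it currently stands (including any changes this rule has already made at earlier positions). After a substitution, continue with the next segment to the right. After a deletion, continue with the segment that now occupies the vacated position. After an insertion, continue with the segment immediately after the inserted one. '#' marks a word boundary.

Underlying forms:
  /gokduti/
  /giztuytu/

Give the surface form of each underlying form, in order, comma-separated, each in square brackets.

[gokdse], [gzsyto]

/gokduti/:
  (1) Syncope: [gokduti] → [gokdti]
  (2) Nasal Assimilation: no change — [gokdti]
  (3) t-Assibilation: [gokdti] → [gokdsi]
  (4) Glottal Epenthesis: no change — [gokdsi]
  (5) Final Vowel Lowering: [gokdsi] → [gokdse]
/giztuytu/:
  (1) Syncope: [giztuytu] → [gztytu]
  (2) Nasal Assimilation: no change — [gztytu]
  (3) t-Assibilation: [gztytu] → [gzsytu]
  (4) Glottal Epenthesis: no change — [gzsytu]
  (5) Final Vowel Lowering: [gzsytu] → [gzsyto]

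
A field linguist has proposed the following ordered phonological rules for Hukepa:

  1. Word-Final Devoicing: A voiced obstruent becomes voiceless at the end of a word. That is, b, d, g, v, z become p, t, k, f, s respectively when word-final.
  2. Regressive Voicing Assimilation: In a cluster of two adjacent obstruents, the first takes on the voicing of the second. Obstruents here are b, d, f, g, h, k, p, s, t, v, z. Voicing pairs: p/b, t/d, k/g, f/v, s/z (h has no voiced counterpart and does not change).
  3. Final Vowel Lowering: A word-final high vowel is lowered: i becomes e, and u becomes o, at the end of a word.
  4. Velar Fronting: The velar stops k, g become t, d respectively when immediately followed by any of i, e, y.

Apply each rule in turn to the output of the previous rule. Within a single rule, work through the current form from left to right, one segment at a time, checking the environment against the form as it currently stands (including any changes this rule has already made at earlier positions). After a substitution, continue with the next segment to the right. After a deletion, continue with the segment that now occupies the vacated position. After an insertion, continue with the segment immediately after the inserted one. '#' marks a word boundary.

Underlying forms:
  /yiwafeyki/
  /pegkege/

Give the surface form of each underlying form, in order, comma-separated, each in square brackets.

/yiwafeyki/:
  1 Word-Final Devoicing: no change — [yiwafeyki]
  2 Regressive Voicing Assimilation: no change — [yiwafeyki]
  3 Final Vowel Lowering: [yiwafeyki] → [yiwafeyke]
  4 Velar Fronting: [yiwafeyke] → [yiwafeyte]
/pegkege/:
  1 Word-Final Devoicing: no change — [pegkege]
  2 Regressive Voicing Assimilation: [pegkege] → [pekkege]
  3 Final Vowel Lowering: no change — [pekkege]
  4 Velar Fronting: [pekkege] → [pektede]

[yiwafeyte], [pektede]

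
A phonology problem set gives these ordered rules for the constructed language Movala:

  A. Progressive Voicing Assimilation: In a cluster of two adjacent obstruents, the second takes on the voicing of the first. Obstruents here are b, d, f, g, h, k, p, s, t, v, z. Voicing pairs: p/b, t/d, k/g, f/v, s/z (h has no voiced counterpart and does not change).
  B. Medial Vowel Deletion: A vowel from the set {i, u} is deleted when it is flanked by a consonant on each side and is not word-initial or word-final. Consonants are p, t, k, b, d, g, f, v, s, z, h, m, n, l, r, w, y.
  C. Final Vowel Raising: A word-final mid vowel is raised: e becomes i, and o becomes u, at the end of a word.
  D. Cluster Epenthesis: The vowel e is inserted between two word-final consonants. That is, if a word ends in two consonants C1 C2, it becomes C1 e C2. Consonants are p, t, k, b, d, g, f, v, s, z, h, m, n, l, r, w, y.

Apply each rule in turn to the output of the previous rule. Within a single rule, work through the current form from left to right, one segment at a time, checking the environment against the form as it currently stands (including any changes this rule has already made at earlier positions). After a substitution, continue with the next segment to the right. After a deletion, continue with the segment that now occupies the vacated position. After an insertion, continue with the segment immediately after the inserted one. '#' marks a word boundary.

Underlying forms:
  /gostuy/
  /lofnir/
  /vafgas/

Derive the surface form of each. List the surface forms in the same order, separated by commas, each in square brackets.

[gostey], [lofner], [vafkas]

/gostuy/:
  A Progressive Voicing Assimilation: no change — [gostuy]
  B Medial Vowel Deletion: [gostuy] → [gosty]
  C Final Vowel Raising: no change — [gosty]
  D Cluster Epenthesis: [gosty] → [gostey]
/lofnir/:
  A Progressive Voicing Assimilation: no change — [lofnir]
  B Medial Vowel Deletion: [lofnir] → [lofnr]
  C Final Vowel Raising: no change — [lofnr]
  D Cluster Epenthesis: [lofnr] → [lofner]
/vafgas/:
  A Progressive Voicing Assimilation: [vafgas] → [vafkas]
  B Medial Vowel Deletion: no change — [vafkas]
  C Final Vowel Raising: no change — [vafkas]
  D Cluster Epenthesis: no change — [vafkas]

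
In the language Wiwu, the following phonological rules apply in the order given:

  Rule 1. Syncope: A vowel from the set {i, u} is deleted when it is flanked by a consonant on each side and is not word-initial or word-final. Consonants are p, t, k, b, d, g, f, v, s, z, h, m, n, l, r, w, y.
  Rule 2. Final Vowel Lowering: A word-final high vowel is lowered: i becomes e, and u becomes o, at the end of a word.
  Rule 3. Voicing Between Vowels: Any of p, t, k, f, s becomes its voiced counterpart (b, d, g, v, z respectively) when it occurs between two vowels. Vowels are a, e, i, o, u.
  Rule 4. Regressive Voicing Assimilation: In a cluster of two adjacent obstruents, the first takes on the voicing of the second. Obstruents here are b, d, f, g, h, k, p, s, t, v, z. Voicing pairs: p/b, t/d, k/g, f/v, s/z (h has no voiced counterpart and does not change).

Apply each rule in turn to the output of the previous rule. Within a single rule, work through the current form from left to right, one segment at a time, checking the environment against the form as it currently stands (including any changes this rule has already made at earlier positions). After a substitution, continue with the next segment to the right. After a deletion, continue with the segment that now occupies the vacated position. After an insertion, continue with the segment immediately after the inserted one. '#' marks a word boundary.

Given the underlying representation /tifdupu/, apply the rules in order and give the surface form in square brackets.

[tvtpo]

Rule 1 Syncope: [tifdupu] → [tfdpu]
Rule 2 Final Vowel Lowering: [tfdpu] → [tfdpo]
Rule 3 Voicing Between Vowels: no change — [tfdpo]
Rule 4 Regressive Voicing Assimilation: [tfdpo] → [tvtpo]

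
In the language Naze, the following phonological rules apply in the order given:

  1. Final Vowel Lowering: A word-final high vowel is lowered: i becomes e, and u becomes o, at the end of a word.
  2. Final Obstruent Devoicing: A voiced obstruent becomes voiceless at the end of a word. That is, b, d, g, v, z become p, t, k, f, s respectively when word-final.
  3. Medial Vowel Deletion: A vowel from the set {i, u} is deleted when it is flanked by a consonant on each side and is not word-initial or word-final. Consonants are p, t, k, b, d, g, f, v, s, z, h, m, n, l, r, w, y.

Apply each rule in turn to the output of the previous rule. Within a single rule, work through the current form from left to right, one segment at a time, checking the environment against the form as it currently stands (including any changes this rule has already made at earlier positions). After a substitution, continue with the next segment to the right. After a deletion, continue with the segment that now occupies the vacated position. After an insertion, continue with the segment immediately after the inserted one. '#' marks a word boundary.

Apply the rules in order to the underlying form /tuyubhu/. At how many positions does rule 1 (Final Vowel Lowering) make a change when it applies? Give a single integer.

1

1 Final Vowel Lowering: [tuyubhu] → [tuyubho]
2 Final Obstruent Devoicing: no change — [tuyubho]
3 Medial Vowel Deletion: [tuyubho] → [tybho]
Rule 1 changed 1 position(s).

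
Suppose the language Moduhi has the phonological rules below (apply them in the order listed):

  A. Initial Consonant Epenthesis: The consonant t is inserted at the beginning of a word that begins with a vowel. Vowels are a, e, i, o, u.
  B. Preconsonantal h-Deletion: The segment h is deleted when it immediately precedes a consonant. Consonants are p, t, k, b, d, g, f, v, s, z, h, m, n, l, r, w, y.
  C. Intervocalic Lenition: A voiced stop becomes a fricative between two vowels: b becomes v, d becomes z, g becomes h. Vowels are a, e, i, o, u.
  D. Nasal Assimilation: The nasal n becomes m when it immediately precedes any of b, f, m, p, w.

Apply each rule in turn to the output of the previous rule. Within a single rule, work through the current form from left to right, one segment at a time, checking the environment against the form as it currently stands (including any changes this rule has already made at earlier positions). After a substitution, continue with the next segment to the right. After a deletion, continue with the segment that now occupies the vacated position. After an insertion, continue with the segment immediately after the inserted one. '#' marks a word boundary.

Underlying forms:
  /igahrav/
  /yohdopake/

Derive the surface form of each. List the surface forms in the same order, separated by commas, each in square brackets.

[tiharav], [yozopake]

/igahrav/:
  A Initial Consonant Epenthesis: [igahrav] → [tigahrav]
  B Preconsonantal h-Deletion: [tigahrav] → [tigarav]
  C Intervocalic Lenition: [tigarav] → [tiharav]
  D Nasal Assimilation: no change — [tiharav]
/yohdopake/:
  A Initial Consonant Epenthesis: no change — [yohdopake]
  B Preconsonantal h-Deletion: [yohdopake] → [yodopake]
  C Intervocalic Lenition: [yodopake] → [yozopake]
  D Nasal Assimilation: no change — [yozopake]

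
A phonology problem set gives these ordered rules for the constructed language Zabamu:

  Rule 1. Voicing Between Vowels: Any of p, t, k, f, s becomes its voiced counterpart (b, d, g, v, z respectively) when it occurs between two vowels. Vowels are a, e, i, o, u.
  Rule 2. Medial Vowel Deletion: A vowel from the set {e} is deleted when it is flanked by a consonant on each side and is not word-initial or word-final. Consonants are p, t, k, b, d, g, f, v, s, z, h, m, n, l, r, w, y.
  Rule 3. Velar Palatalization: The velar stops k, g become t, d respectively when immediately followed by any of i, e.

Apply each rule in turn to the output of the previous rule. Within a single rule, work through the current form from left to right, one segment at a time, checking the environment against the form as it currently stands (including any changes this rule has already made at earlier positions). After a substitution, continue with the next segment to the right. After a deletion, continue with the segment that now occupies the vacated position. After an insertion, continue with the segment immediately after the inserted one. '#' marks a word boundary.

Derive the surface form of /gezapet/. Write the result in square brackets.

Rule 1 Voicing Between Vowels: [gezapet] → [gezabet]
Rule 2 Medial Vowel Deletion: [gezabet] → [gzabt]
Rule 3 Velar Palatalization: no change — [gzabt]

[gzabt]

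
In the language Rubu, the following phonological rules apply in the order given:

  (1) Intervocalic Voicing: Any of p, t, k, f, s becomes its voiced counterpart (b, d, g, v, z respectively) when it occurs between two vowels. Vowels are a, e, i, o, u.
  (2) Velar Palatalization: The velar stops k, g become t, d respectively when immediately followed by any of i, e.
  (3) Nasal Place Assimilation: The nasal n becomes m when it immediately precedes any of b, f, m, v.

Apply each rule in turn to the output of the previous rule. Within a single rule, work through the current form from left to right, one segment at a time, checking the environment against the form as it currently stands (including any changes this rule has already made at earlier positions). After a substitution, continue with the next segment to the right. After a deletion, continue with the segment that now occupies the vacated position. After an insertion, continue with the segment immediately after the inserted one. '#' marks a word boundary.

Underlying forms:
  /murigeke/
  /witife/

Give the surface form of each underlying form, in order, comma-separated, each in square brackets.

[muridede], [widive]

/murigeke/:
  (1) Intervocalic Voicing: [murigeke] → [murigege]
  (2) Velar Palatalization: [murigege] → [muridede]
  (3) Nasal Place Assimilation: no change — [muridede]
/witife/:
  (1) Intervocalic Voicing: [witife] → [widive]
  (2) Velar Palatalization: no change — [widive]
  (3) Nasal Place Assimilation: no change — [widive]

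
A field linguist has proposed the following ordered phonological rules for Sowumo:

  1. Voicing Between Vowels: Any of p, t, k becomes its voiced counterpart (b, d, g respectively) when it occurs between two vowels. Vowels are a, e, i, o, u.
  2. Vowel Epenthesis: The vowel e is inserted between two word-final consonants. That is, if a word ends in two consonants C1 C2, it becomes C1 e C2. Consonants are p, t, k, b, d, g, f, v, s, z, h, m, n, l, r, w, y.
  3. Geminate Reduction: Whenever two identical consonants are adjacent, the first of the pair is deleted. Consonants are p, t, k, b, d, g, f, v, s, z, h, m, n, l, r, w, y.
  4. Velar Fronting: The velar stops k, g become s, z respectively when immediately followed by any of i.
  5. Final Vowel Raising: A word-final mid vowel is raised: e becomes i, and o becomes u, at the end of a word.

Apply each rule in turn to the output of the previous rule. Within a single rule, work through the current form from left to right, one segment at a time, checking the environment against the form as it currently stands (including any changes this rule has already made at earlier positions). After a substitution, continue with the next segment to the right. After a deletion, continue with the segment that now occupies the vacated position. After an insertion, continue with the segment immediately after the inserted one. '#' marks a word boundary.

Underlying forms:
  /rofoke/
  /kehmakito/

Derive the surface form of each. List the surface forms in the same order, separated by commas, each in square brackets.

/rofoke/:
  1 Voicing Between Vowels: [rofoke] → [rofoge]
  2 Vowel Epenthesis: no change — [rofoge]
  3 Geminate Reduction: no change — [rofoge]
  4 Velar Fronting: no change — [rofoge]
  5 Final Vowel Raising: [rofoge] → [rofogi]
/kehmakito/:
  1 Voicing Between Vowels: [kehmakito] → [kehmagido]
  2 Vowel Epenthesis: no change — [kehmagido]
  3 Geminate Reduction: no change — [kehmagido]
  4 Velar Fronting: [kehmagido] → [kehmazido]
  5 Final Vowel Raising: [kehmazido] → [kehmazidu]

[rofogi], [kehmazidu]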